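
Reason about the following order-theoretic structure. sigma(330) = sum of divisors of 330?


sigma(n) = sum of divisors.
Divisors of 330: [1, 2, 3, 5, 6, 10, 11, 15, 22, 30, 33, 55, 66, 110, 165, 330]
Sum = 864


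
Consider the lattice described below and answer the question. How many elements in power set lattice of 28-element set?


Power set = 2^n.
2^28 = 268435456


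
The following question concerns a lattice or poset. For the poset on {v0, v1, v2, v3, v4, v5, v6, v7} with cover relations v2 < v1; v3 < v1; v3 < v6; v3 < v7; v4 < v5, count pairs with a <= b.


The order relation is {(a,b) : a <= b}, reflexive so it includes (a,a).
Examples: (v0,v0), (v1,v1), (v2,v1), (v2,v2), (v3,v1), ...
Total ordered pairs: 13


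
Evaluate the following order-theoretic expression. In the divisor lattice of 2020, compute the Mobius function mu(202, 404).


In a divisor lattice, mu(a,b) = mu(b/a) where mu is the classical Mobius function.
b/a = 404/202 = 2
Prime factorization of 2: primes [2]
2 is squarefree with 1 prime factor(s), so mu(2) = (-1)^1 = -1


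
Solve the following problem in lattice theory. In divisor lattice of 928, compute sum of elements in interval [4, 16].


Interval [4,16] in divisors of 928: [4, 8, 16]
Sum = 28


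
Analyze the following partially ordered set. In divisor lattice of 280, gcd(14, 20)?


Meet=gcd.
gcd(14,20)=2


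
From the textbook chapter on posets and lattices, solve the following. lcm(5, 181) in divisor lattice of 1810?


Join=lcm.
gcd(5,181)=1
lcm=905


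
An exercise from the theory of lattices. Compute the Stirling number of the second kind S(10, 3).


S(n,k) = k*S(n-1,k) + S(n-1,k-1).
S(9,3) = 3025, S(9,2) = 255
S(10,3) = 3*3025 + 255 = 9075 + 255
S(10,3) = 9330


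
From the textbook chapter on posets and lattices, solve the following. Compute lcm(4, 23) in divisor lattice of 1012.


In a divisor lattice, join = lcm (least common multiple).
gcd(4,23) = 1
lcm(4,23) = 4*23/gcd = 92/1 = 92


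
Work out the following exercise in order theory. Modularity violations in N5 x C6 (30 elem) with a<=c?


Modular law: if a <= c then a v (b ^ c) = (a v b) ^ c.
Check all triples (a,b,c) with a <= c among 30 elements.
  e.g. a=(a,0), b=(c,0), c=(b,0): lhs=(a,0) != rhs=(b,0)
  e.g. a=(a,0), b=(c,1), c=(b,0): lhs=(a,0) != rhs=(b,0)
Total violating triples: 126


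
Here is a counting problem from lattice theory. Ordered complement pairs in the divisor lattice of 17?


Complement pair (a,b): a meet b = bottom, a join b = top.
Here: gcd(a,b)=1 and lcm(a,b)=17, i.e. a*b=17 with a,b coprime.
Pairs found: (1,17), (17,1)
Total ordered pairs: 2


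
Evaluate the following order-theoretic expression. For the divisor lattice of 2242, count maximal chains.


A maximal chain goes from the minimum element to a maximal element via cover relations.
Counting all min-to-max paths in the cover graph.
Total maximal chains: 6


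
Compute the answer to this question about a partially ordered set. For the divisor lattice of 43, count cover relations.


A cover relation a -< b holds when a < b with no c strictly between.
Cover relations:
  1 -< 43
Total: 1


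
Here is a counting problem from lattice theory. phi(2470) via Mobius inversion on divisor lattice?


phi(n) = n * prod_{p|n} (1 - 1/p).
Prime divisors of 2470: [2, 5, 13, 19]
phi(2470) = 2470 * (1 - 1/2) * (1 - 1/5) * (1 - 1/13) * (1 - 1/19)
phi(2470) = 864


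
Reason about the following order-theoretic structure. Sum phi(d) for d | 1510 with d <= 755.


Divisors of 1510 up to 755: [1, 2, 5, 10, 151, 302, 755]
phi values: [1, 1, 4, 4, 150, 150, 600]
Sum = 910


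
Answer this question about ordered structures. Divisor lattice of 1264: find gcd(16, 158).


In a divisor lattice, meet = gcd (greatest common divisor).
By Euclidean algorithm or factoring: gcd(16,158) = 2


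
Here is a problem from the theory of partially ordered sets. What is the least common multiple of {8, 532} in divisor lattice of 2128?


In a divisor lattice, join = lcm (least common multiple).
Compute lcm iteratively: start with first element, then lcm(current, next).
Elements: [8, 532]
lcm(8,532) = 1064
Final lcm = 1064


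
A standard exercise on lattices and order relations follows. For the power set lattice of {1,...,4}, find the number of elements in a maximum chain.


A chain is a totally ordered subset; we count the number of elements in a maximum chain.
Compute, for each element x, the size of the longest chain ending at x:
  {}: 1
  {1}: 2
  {2}: 2
  {3}: 2
  {4}: 2
  {1,2}: 3
  ...
A maximum chain: {} < {1} < {1,2} < {1,2,3} < {1,2,3,4}
Number of elements in the longest chain: 5


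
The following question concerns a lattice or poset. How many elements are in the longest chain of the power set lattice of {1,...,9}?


A chain is a totally ordered subset; we count the number of elements in a maximum chain.
Compute, for each element x, the size of the longest chain ending at x:
  {}: 1
  {1}: 2
  {2}: 2
  {3}: 2
  {4}: 2
  {5}: 2
  ...
A maximum chain: {} < {1} < {1,2} < {1,2,3} < {1,2,3,4} < {1,2,3,4,5} < {1,2,3,4,5,6} < {1,2,3,4,5,6,7} < {1,2,3,4,5,6,7,8} < {1,2,3,4,5,6,7,8,9}
Number of elements in the longest chain: 10


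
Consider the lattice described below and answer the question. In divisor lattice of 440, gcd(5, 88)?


Meet=gcd.
gcd(5,88)=1


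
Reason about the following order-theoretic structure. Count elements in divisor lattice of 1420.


Divisors of 1420: [1, 2, 4, 5, 10, 20, 71, 142, 284, 355, 710, 1420]
Count: 12


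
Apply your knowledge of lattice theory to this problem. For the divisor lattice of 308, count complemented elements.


An element a is complemented if some b has a meet b = bottom, a join b = top.
a is complemented iff gcd(a, n/a)=1, i.e. a is a unitary divisor of 308.
Complemented elements: 1, 4, 7, 11, 28, 44, ... (2 more)
Count: 8


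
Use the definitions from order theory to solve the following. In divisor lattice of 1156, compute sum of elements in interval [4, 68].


Interval [4,68] in divisors of 1156: [4, 68]
Sum = 72


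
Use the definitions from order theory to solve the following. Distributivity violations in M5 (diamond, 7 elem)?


Distributive law: a ^ (b v c) = (a ^ b) v (a ^ c).
Check all 7^3 = 343 ordered triples (a,b,c).
  e.g. a=a1, b=a2, c=a3: lhs=a1 != rhs=0
  e.g. a=a1, b=a2, c=a4: lhs=a1 != rhs=0
Total violating triples: 60


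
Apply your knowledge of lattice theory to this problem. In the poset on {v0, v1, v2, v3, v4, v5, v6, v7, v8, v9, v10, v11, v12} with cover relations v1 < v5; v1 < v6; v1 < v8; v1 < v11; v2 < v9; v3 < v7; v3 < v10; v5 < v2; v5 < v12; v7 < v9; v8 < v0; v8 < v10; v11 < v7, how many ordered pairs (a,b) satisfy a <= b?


The order relation is {(a,b) : a <= b}, reflexive so it includes (a,a).
Examples: (v0,v0), (v1,v0), (v1,v1), (v1,v10), (v1,v11), ...
Total ordered pairs: 35


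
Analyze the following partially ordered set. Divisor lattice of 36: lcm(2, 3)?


Join=lcm.
gcd(2,3)=1
lcm=6


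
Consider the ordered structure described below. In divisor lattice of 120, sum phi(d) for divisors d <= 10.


Divisors of 120 up to 10: [1, 2, 3, 4, 5, 6, 8, 10]
phi values: [1, 1, 2, 2, 4, 2, 4, 4]
Sum = 20


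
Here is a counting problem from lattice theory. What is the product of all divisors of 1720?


Divisors of 1720: [1, 2, 4, 5, 8, 10, 20, 40, 43, 86, 172, 215, 344, 430, 860, 1720]
Product = n^(d(n)/2) = 1720^(16/2)
Product = 76599789339285913600000000


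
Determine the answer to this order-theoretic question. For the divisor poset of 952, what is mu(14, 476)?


In a divisor lattice, mu(a,b) = mu(b/a) where mu is the classical Mobius function.
b/a = 476/14 = 34
Prime factorization of 34: primes [2, 17]
34 is squarefree with 2 prime factor(s), so mu(34) = (-1)^2 = 1


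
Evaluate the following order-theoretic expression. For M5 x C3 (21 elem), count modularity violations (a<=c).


Modular law: if a <= c then a v (b ^ c) = (a v b) ^ c.
Check all triples (a,b,c) with a <= c among 21 elements.
This lattice is modular (diamonds M_m and their chain-products are modular).
Total violating triples: 0


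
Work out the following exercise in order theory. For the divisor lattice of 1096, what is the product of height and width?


Height = length of longest chain minus 1; width = size of largest antichain.
A maximum chain: 1 | 137 | 274 | 548 | 1096  (height 4).
A maximum antichain: {2, 137}  (width 2).
Product = 4 * 2 = 8


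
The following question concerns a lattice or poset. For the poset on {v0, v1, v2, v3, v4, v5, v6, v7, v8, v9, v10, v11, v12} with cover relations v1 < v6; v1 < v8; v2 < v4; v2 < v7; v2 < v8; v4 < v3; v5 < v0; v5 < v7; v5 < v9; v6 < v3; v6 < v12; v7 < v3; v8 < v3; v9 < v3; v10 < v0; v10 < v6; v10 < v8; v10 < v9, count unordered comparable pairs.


A comparable pair {a,b} has a < b or b < a in the order.
Count unordered pairs where one element is strictly below the other.
Examples: {v0,v5}, {v0,v10}, {v1,v3}, {v1,v6}, ...
Total comparable pairs: 24


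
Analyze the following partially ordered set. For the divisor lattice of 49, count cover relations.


A cover relation a -< b holds when a < b with no c strictly between.
Cover relations:
  1 -< 7
  7 -< 49
Total: 2


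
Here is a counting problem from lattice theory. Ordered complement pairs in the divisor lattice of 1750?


Complement pair (a,b): a meet b = bottom, a join b = top.
Here: gcd(a,b)=1 and lcm(a,b)=1750, i.e. a*b=1750 with a,b coprime.
Pairs found: (1,1750), (2,875), (7,250), (14,125), ... (4 more)
Total ordered pairs: 8


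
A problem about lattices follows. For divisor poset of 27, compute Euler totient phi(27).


phi(n) = n * prod_{p|n} (1 - 1/p).
Prime divisors of 27: [3]
phi(27) = 27 * (1 - 1/3)
phi(27) = 18


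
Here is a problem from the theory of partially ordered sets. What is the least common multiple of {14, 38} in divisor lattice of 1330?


In a divisor lattice, join = lcm (least common multiple).
Compute lcm iteratively: start with first element, then lcm(current, next).
Elements: [14, 38]
lcm(14,38) = 266
Final lcm = 266


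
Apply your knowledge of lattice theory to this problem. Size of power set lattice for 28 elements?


Power set = 2^n.
2^28 = 268435456


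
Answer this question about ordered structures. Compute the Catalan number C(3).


C(n) = C(2n, n) / (n+1).
C(6, 3) = 20
C(3) = 20 / 4 = 5


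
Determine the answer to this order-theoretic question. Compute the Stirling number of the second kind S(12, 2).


S(n,k) = k*S(n-1,k) + S(n-1,k-1).
S(11,2) = 1023, S(11,1) = 1
S(12,2) = 2*1023 + 1 = 2046 + 1
S(12,2) = 2047


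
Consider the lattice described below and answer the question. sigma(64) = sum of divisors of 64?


sigma(n) = sum of divisors.
Divisors of 64: [1, 2, 4, 8, 16, 32, 64]
Sum = 127


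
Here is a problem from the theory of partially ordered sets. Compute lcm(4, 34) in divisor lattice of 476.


In a divisor lattice, join = lcm (least common multiple).
gcd(4,34) = 2
lcm(4,34) = 4*34/gcd = 136/2 = 68


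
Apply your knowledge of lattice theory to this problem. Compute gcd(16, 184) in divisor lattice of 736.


In a divisor lattice, meet = gcd (greatest common divisor).
By Euclidean algorithm or factoring: gcd(16,184) = 8


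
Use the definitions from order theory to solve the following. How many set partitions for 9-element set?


B(n) = number of set partitions of an n-element set.
B(n) satisfies the recurrence: B(n+1) = sum_k C(n,k)*B(k).
B(9) = 21147


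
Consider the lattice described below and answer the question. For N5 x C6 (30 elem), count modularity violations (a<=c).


Modular law: if a <= c then a v (b ^ c) = (a v b) ^ c.
Check all triples (a,b,c) with a <= c among 30 elements.
  e.g. a=(a,0), b=(c,0), c=(b,0): lhs=(a,0) != rhs=(b,0)
  e.g. a=(a,0), b=(c,1), c=(b,0): lhs=(a,0) != rhs=(b,0)
Total violating triples: 126


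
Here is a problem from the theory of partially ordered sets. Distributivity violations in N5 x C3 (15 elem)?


Distributive law: a ^ (b v c) = (a ^ b) v (a ^ c).
Check all 15^3 = 3375 ordered triples (a,b,c).
  e.g. a=(b,0), b=(a,0), c=(c,0): lhs=(b,0) != rhs=(a,0)
  e.g. a=(b,0), b=(a,0), c=(c,1): lhs=(b,0) != rhs=(a,0)
Total violating triples: 54


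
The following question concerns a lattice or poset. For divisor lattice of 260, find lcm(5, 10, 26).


In a divisor lattice, join = lcm (least common multiple).
Compute lcm iteratively: start with first element, then lcm(current, next).
Elements: [5, 10, 26]
lcm(5,10) = 10
lcm(10,26) = 130
Final lcm = 130


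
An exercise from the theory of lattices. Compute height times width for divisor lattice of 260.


Height = length of longest chain minus 1; width = size of largest antichain.
A maximum chain: 1 | 13 | 65 | 130 | 260  (height 4).
A maximum antichain: {4, 10, 26, 65}  (width 4).
Product = 4 * 4 = 16


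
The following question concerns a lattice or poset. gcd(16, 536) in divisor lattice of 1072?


Meet=gcd.
gcd(16,536)=8


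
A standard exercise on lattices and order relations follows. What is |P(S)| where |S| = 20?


Power set = 2^n.
2^20 = 1048576


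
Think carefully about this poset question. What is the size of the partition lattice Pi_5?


B(n) = number of set partitions of an n-element set.
B(n) satisfies the recurrence: B(n+1) = sum_k C(n,k)*B(k).
B(5) = 52


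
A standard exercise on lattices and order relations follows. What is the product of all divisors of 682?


Divisors of 682: [1, 2, 11, 22, 31, 62, 341, 682]
Product = n^(d(n)/2) = 682^(8/2)
Product = 216340335376


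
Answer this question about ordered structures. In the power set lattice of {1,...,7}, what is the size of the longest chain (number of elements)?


A chain is a totally ordered subset; we count the number of elements in a maximum chain.
Compute, for each element x, the size of the longest chain ending at x:
  {}: 1
  {1}: 2
  {2}: 2
  {3}: 2
  {4}: 2
  {5}: 2
  ...
A maximum chain: {} < {1} < {1,2} < {1,2,3} < {1,2,3,4} < {1,2,3,4,5} < {1,2,3,4,5,6} < {1,2,3,4,5,6,7}
Number of elements in the longest chain: 8


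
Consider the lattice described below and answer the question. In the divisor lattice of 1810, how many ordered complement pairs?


Complement pair (a,b): a meet b = bottom, a join b = top.
Here: gcd(a,b)=1 and lcm(a,b)=1810, i.e. a*b=1810 with a,b coprime.
Pairs found: (1,1810), (2,905), (5,362), (10,181), ... (4 more)
Total ordered pairs: 8


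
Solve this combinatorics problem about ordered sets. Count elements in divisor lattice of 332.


Divisors of 332: [1, 2, 4, 83, 166, 332]
Count: 6


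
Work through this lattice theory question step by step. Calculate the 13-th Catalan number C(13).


C(n) = C(2n, n) / (n+1).
C(26, 13) = 10400600
C(13) = 10400600 / 14 = 742900


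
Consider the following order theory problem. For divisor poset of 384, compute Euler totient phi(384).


phi(n) = n * prod_{p|n} (1 - 1/p).
Prime divisors of 384: [2, 3]
phi(384) = 384 * (1 - 1/2) * (1 - 1/3)
phi(384) = 128


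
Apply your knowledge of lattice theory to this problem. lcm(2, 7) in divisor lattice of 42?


Join=lcm.
gcd(2,7)=1
lcm=14


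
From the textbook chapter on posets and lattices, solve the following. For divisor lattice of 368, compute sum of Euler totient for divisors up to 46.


Divisors of 368 up to 46: [1, 2, 4, 8, 16, 23, 46]
phi values: [1, 1, 2, 4, 8, 22, 22]
Sum = 60


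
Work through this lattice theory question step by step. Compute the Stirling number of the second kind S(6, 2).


S(n,k) = k*S(n-1,k) + S(n-1,k-1).
S(5,2) = 15, S(5,1) = 1
S(6,2) = 2*15 + 1 = 30 + 1
S(6,2) = 31


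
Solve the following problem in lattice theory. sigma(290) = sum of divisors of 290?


sigma(n) = sum of divisors.
Divisors of 290: [1, 2, 5, 10, 29, 58, 145, 290]
Sum = 540


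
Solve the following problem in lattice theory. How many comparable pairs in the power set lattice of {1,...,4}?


A comparable pair {a,b} has a < b or b < a in the order.
Count unordered pairs where one element is strictly below the other.
Examples: {{},{1}}, {{},{2}}, {{},{3}}, {{},{4}}, ...
Total comparable pairs: 65


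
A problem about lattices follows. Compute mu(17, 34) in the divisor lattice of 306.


In a divisor lattice, mu(a,b) = mu(b/a) where mu is the classical Mobius function.
b/a = 34/17 = 2
Prime factorization of 2: primes [2]
2 is squarefree with 1 prime factor(s), so mu(2) = (-1)^1 = -1


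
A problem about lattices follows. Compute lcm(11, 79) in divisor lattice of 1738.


In a divisor lattice, join = lcm (least common multiple).
gcd(11,79) = 1
lcm(11,79) = 11*79/gcd = 869/1 = 869


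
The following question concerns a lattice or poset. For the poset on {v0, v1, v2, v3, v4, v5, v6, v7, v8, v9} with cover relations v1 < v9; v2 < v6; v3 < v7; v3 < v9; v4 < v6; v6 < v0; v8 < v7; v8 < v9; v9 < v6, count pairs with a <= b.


The order relation is {(a,b) : a <= b}, reflexive so it includes (a,a).
Examples: (v0,v0), (v1,v0), (v1,v1), (v1,v6), (v1,v9), ...
Total ordered pairs: 28


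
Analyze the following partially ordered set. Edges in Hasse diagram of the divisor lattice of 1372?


A cover relation a -< b holds when a < b with no c strictly between.
Cover relations:
  1 -< 2
  1 -< 7
  2 -< 4
  2 -< 14
  4 -< 28
  7 -< 14
  7 -< 49
  14 -< 28
  ...9 more
Total: 17


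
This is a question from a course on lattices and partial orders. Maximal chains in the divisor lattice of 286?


A maximal chain goes from the minimum element to a maximal element via cover relations.
Counting all min-to-max paths in the cover graph.
Total maximal chains: 6


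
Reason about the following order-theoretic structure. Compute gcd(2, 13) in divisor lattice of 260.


In a divisor lattice, meet = gcd (greatest common divisor).
By Euclidean algorithm or factoring: gcd(2,13) = 1


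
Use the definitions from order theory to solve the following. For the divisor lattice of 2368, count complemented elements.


An element a is complemented if some b has a meet b = bottom, a join b = top.
a is complemented iff gcd(a, n/a)=1, i.e. a is a unitary divisor of 2368.
Complemented elements: 1, 37, 64, 2368
Count: 4


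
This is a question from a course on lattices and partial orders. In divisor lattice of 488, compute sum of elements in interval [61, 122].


Interval [61,122] in divisors of 488: [61, 122]
Sum = 183


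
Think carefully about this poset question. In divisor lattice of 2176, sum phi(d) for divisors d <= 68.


Divisors of 2176 up to 68: [1, 2, 4, 8, 16, 17, 32, 34, 64, 68]
phi values: [1, 1, 2, 4, 8, 16, 16, 16, 32, 32]
Sum = 128


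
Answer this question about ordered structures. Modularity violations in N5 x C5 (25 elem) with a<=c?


Modular law: if a <= c then a v (b ^ c) = (a v b) ^ c.
Check all triples (a,b,c) with a <= c among 25 elements.
  e.g. a=(a,0), b=(c,0), c=(b,0): lhs=(a,0) != rhs=(b,0)
  e.g. a=(a,0), b=(c,1), c=(b,0): lhs=(a,0) != rhs=(b,0)
Total violating triples: 75


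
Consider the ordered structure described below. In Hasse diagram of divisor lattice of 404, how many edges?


A cover relation a -< b holds when a < b with no c strictly between.
Cover relations:
  1 -< 2
  1 -< 101
  2 -< 4
  2 -< 202
  4 -< 404
  101 -< 202
  202 -< 404
Total: 7


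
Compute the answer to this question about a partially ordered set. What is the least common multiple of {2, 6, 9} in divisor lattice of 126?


In a divisor lattice, join = lcm (least common multiple).
Compute lcm iteratively: start with first element, then lcm(current, next).
Elements: [2, 6, 9]
lcm(2,6) = 6
lcm(6,9) = 18
Final lcm = 18


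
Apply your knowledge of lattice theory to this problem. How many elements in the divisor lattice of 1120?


Divisors of 1120: [1, 2, 4, 5, 7, 8, 10, 14, 16, 20, 28, 32, 35, 40, 56, 70, 80, 112, 140, 160, 224, 280, 560, 1120]
Count: 24


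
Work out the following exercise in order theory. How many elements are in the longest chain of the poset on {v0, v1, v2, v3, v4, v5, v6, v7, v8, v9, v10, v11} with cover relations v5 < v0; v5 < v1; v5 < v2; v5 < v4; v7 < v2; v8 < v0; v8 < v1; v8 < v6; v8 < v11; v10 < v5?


A chain is a totally ordered subset; we count the number of elements in a maximum chain.
Compute, for each element x, the size of the longest chain ending at x:
  v3: 1
  v7: 1
  v8: 1
  v9: 1
  v10: 1
  v5: 2
  ...
A maximum chain: v10 < v5 < v0
Number of elements in the longest chain: 3


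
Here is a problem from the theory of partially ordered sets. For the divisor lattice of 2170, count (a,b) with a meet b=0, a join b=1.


Complement pair (a,b): a meet b = bottom, a join b = top.
Here: gcd(a,b)=1 and lcm(a,b)=2170, i.e. a*b=2170 with a,b coprime.
Pairs found: (1,2170), (2,1085), (5,434), (7,310), ... (12 more)
Total ordered pairs: 16


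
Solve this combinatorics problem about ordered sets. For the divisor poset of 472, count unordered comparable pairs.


A comparable pair {a,b} has a < b or b < a in the order.
Count unordered pairs where one element is strictly below the other.
Examples: {1,2}, {1,4}, {1,8}, {1,59}, ...
Total comparable pairs: 22


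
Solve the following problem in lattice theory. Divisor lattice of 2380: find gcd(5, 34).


In a divisor lattice, meet = gcd (greatest common divisor).
By Euclidean algorithm or factoring: gcd(5,34) = 1


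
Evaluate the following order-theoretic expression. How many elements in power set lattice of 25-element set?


Power set = 2^n.
2^25 = 33554432


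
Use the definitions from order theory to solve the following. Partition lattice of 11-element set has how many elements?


B(n) = number of set partitions of an n-element set.
B(n) satisfies the recurrence: B(n+1) = sum_k C(n,k)*B(k).
B(11) = 678570


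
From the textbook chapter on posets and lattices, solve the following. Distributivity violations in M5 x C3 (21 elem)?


Distributive law: a ^ (b v c) = (a ^ b) v (a ^ c).
Check all 21^3 = 9261 ordered triples (a,b,c).
  e.g. a=(a1,0), b=(a2,0), c=(a3,0): lhs=(a1,0) != rhs=(0,0)
  e.g. a=(a1,0), b=(a2,0), c=(a3,1): lhs=(a1,0) != rhs=(0,0)
Total violating triples: 1620


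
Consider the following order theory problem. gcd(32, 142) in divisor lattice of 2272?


Meet=gcd.
gcd(32,142)=2


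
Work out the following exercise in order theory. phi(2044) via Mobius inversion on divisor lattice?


phi(n) = n * prod_{p|n} (1 - 1/p).
Prime divisors of 2044: [2, 7, 73]
phi(2044) = 2044 * (1 - 1/2) * (1 - 1/7) * (1 - 1/73)
phi(2044) = 864


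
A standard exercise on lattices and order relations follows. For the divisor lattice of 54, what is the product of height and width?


Height = length of longest chain minus 1; width = size of largest antichain.
A maximum chain: 1 | 3 | 9 | 27 | 54  (height 4).
A maximum antichain: {2, 3}  (width 2).
Product = 4 * 2 = 8


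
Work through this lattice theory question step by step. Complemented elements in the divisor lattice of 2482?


An element a is complemented if some b has a meet b = bottom, a join b = top.
a is complemented iff gcd(a, n/a)=1, i.e. a is a unitary divisor of 2482.
Complemented elements: 1, 2, 17, 34, 73, 146, ... (2 more)
Count: 8


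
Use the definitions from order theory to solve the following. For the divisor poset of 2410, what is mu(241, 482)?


In a divisor lattice, mu(a,b) = mu(b/a) where mu is the classical Mobius function.
b/a = 482/241 = 2
Prime factorization of 2: primes [2]
2 is squarefree with 1 prime factor(s), so mu(2) = (-1)^1 = -1


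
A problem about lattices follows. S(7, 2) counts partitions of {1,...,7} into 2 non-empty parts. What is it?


S(n,k) = k*S(n-1,k) + S(n-1,k-1).
S(6,2) = 31, S(6,1) = 1
S(7,2) = 2*31 + 1 = 62 + 1
S(7,2) = 63


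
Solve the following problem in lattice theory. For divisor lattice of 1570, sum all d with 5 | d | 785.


Interval [5,785] in divisors of 1570: [5, 785]
Sum = 790


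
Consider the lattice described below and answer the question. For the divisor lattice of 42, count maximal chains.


A maximal chain goes from the minimum element to a maximal element via cover relations.
Counting all min-to-max paths in the cover graph.
Total maximal chains: 6


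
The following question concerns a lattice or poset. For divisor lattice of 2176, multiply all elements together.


Divisors of 2176: [1, 2, 4, 8, 16, 17, 32, 34, 64, 68, 128, 136, 272, 544, 1088, 2176]
Product = n^(d(n)/2) = 2176^(16/2)
Product = 502656297790633035773771776


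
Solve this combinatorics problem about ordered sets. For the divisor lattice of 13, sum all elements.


sigma(n) = sum of divisors.
Divisors of 13: [1, 13]
Sum = 14


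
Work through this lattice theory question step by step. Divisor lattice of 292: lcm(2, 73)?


Join=lcm.
gcd(2,73)=1
lcm=146


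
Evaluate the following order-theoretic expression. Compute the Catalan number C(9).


C(n) = C(2n, n) / (n+1).
C(18, 9) = 48620
C(9) = 48620 / 10 = 4862


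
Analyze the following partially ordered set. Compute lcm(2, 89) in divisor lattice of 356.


In a divisor lattice, join = lcm (least common multiple).
gcd(2,89) = 1
lcm(2,89) = 2*89/gcd = 178/1 = 178


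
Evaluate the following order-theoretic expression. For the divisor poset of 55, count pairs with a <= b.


The order relation is {(a,b) : a <= b}, reflexive so it includes (a,a).
Examples: (1,1), (1,11), (1,5), (1,55), (11,11), ...
Total ordered pairs: 9


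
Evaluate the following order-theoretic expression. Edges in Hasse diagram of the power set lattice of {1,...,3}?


A cover relation a -< b holds when a < b with no c strictly between.
Cover relations:
  {} -< {1}
  {} -< {2}
  {} -< {3}
  {1} -< {1,2}
  {1} -< {1,3}
  {2} -< {1,2}
  {2} -< {2,3}
  {3} -< {1,3}
  ...4 more
Total: 12


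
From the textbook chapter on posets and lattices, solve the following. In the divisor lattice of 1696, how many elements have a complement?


An element a is complemented if some b has a meet b = bottom, a join b = top.
a is complemented iff gcd(a, n/a)=1, i.e. a is a unitary divisor of 1696.
Complemented elements: 1, 32, 53, 1696
Count: 4


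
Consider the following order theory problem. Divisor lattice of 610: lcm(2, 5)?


Join=lcm.
gcd(2,5)=1
lcm=10


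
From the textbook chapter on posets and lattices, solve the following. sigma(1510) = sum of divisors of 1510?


sigma(n) = sum of divisors.
Divisors of 1510: [1, 2, 5, 10, 151, 302, 755, 1510]
Sum = 2736


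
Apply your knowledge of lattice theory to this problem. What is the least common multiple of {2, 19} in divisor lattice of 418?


In a divisor lattice, join = lcm (least common multiple).
Compute lcm iteratively: start with first element, then lcm(current, next).
Elements: [2, 19]
lcm(2,19) = 38
Final lcm = 38


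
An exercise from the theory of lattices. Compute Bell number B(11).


B(n) = number of set partitions of an n-element set.
B(n) satisfies the recurrence: B(n+1) = sum_k C(n,k)*B(k).
B(11) = 678570


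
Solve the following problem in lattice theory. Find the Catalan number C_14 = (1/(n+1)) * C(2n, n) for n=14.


C(n) = C(2n, n) / (n+1).
C(28, 14) = 40116600
C(14) = 40116600 / 15 = 2674440


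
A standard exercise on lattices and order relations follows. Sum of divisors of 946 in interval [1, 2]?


Interval [1,2] in divisors of 946: [1, 2]
Sum = 3


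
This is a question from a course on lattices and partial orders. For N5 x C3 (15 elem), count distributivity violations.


Distributive law: a ^ (b v c) = (a ^ b) v (a ^ c).
Check all 15^3 = 3375 ordered triples (a,b,c).
  e.g. a=(b,0), b=(a,0), c=(c,0): lhs=(b,0) != rhs=(a,0)
  e.g. a=(b,0), b=(a,0), c=(c,1): lhs=(b,0) != rhs=(a,0)
Total violating triples: 54


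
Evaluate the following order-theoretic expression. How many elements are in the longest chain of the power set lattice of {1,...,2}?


A chain is a totally ordered subset; we count the number of elements in a maximum chain.
Compute, for each element x, the size of the longest chain ending at x:
  {}: 1
  {1}: 2
  {2}: 2
  {1,2}: 3
A maximum chain: {} < {1} < {1,2}
Number of elements in the longest chain: 3


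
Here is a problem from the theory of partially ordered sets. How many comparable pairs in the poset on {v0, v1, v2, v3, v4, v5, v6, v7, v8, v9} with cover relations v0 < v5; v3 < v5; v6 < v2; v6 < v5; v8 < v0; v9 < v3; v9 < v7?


A comparable pair {a,b} has a < b or b < a in the order.
Count unordered pairs where one element is strictly below the other.
Examples: {v0,v5}, {v0,v8}, {v2,v6}, {v3,v5}, ...
Total comparable pairs: 9


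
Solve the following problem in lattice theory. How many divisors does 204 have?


Divisors of 204: [1, 2, 3, 4, 6, 12, 17, 34, 51, 68, 102, 204]
Count: 12


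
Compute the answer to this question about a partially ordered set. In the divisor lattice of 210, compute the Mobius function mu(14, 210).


In a divisor lattice, mu(a,b) = mu(b/a) where mu is the classical Mobius function.
b/a = 210/14 = 15
Prime factorization of 15: primes [3, 5]
15 is squarefree with 2 prime factor(s), so mu(15) = (-1)^2 = 1


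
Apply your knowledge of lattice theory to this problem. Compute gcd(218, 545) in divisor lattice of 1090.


In a divisor lattice, meet = gcd (greatest common divisor).
By Euclidean algorithm or factoring: gcd(218,545) = 109


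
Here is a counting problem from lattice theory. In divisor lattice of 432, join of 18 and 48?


In a divisor lattice, join = lcm (least common multiple).
gcd(18,48) = 6
lcm(18,48) = 18*48/gcd = 864/6 = 144


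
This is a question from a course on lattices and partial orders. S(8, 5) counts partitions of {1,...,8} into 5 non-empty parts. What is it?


S(n,k) = k*S(n-1,k) + S(n-1,k-1).
S(7,5) = 140, S(7,4) = 350
S(8,5) = 5*140 + 350 = 700 + 350
S(8,5) = 1050


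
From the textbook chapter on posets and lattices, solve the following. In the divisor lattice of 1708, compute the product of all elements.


Divisors of 1708: [1, 2, 4, 7, 14, 28, 61, 122, 244, 427, 854, 1708]
Product = n^(d(n)/2) = 1708^(12/2)
Product = 24827168863016095744


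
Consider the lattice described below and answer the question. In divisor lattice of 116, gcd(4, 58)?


Meet=gcd.
gcd(4,58)=2


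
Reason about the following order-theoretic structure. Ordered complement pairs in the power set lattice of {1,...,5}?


Complement pair (a,b): a meet b = bottom, a join b = top.
Here: A intersect B = {} and A union B = {1,...,5}.
Pairs found: ({},{1,2,3,4,5}), ({1},{2,3,4,5}), ({2},{1,3,4,5}), ({3},{1,2,4,5}), ... (28 more)
Total ordered pairs: 32


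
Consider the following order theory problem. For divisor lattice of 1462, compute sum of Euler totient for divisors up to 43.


Divisors of 1462 up to 43: [1, 2, 17, 34, 43]
phi values: [1, 1, 16, 16, 42]
Sum = 76


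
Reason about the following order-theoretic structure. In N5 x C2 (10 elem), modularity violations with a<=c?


Modular law: if a <= c then a v (b ^ c) = (a v b) ^ c.
Check all triples (a,b,c) with a <= c among 10 elements.
  e.g. a=(a,0), b=(c,0), c=(b,0): lhs=(a,0) != rhs=(b,0)
  e.g. a=(a,0), b=(c,1), c=(b,0): lhs=(a,0) != rhs=(b,0)
Total violating triples: 6


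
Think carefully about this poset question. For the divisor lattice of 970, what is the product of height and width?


Height = length of longest chain minus 1; width = size of largest antichain.
A maximum chain: 1 | 97 | 485 | 970  (height 3).
A maximum antichain: {2, 5, 97}  (width 3).
Product = 3 * 3 = 9


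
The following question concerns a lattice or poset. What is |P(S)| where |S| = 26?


Power set = 2^n.
2^26 = 67108864


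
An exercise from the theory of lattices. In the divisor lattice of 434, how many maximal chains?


A maximal chain goes from the minimum element to a maximal element via cover relations.
Counting all min-to-max paths in the cover graph.
Total maximal chains: 6


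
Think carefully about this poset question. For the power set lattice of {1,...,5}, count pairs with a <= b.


The order relation is {(a,b) : a <= b}, reflexive so it includes (a,a).
Examples: ({},{}), ({},{1,2}), ({},{1,2,3}), ({},{1,2,3,4}), ({},{1,2,3,4,5}), ...
Total ordered pairs: 243


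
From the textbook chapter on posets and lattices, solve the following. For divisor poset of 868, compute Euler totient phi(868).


phi(n) = n * prod_{p|n} (1 - 1/p).
Prime divisors of 868: [2, 7, 31]
phi(868) = 868 * (1 - 1/2) * (1 - 1/7) * (1 - 1/31)
phi(868) = 360


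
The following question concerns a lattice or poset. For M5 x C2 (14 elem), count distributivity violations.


Distributive law: a ^ (b v c) = (a ^ b) v (a ^ c).
Check all 14^3 = 2744 ordered triples (a,b,c).
  e.g. a=(a1,0), b=(a2,0), c=(a3,0): lhs=(a1,0) != rhs=(0,0)
  e.g. a=(a1,0), b=(a2,0), c=(a3,1): lhs=(a1,0) != rhs=(0,0)
Total violating triples: 480


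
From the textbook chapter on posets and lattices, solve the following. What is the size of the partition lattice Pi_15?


B(n) = number of set partitions of an n-element set.
B(n) satisfies the recurrence: B(n+1) = sum_k C(n,k)*B(k).
B(15) = 1382958545


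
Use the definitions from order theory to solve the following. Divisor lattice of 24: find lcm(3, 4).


In a divisor lattice, join = lcm (least common multiple).
gcd(3,4) = 1
lcm(3,4) = 3*4/gcd = 12/1 = 12


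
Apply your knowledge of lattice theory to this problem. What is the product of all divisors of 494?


Divisors of 494: [1, 2, 13, 19, 26, 38, 247, 494]
Product = n^(d(n)/2) = 494^(8/2)
Product = 59553569296


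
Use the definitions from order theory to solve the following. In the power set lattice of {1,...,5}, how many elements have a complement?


An element a is complemented if some b has a meet b = bottom, a join b = top.
every subset A has complement S\A, so all elements are complemented.
Complemented elements: {}, {1}, {2}, {3}, {4}, {5}, ... (26 more)
Count: 32


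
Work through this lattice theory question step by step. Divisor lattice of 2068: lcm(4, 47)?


Join=lcm.
gcd(4,47)=1
lcm=188


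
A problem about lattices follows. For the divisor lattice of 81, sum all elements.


sigma(n) = sum of divisors.
Divisors of 81: [1, 3, 9, 27, 81]
Sum = 121


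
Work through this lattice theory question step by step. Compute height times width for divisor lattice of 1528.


Height = length of longest chain minus 1; width = size of largest antichain.
A maximum chain: 1 | 191 | 382 | 764 | 1528  (height 4).
A maximum antichain: {2, 191}  (width 2).
Product = 4 * 2 = 8


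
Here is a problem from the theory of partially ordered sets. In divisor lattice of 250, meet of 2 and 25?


In a divisor lattice, meet = gcd (greatest common divisor).
By Euclidean algorithm or factoring: gcd(2,25) = 1


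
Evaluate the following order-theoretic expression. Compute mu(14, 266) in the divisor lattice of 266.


In a divisor lattice, mu(a,b) = mu(b/a) where mu is the classical Mobius function.
b/a = 266/14 = 19
Prime factorization of 19: primes [19]
19 is squarefree with 1 prime factor(s), so mu(19) = (-1)^1 = -1


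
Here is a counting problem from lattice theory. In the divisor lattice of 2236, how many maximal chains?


A maximal chain goes from the minimum element to a maximal element via cover relations.
Counting all min-to-max paths in the cover graph.
Total maximal chains: 12


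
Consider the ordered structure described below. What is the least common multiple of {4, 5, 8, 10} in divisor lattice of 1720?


In a divisor lattice, join = lcm (least common multiple).
Compute lcm iteratively: start with first element, then lcm(current, next).
Elements: [4, 5, 8, 10]
lcm(4,5) = 20
lcm(20,8) = 40
lcm(40,10) = 40
Final lcm = 40


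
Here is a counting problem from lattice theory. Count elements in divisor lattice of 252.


Divisors of 252: [1, 2, 3, 4, 6, 7, 9, 12, 14, 18, 21, 28, 36, 42, 63, 84, 126, 252]
Count: 18


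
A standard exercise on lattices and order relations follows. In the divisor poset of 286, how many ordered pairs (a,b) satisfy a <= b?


The order relation is {(a,b) : a <= b}, reflexive so it includes (a,a).
Examples: (1,1), (1,11), (1,13), (1,143), (1,2), ...
Total ordered pairs: 27


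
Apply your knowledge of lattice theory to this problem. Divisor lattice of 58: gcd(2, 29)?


Meet=gcd.
gcd(2,29)=1


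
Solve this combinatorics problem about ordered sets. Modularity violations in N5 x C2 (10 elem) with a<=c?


Modular law: if a <= c then a v (b ^ c) = (a v b) ^ c.
Check all triples (a,b,c) with a <= c among 10 elements.
  e.g. a=(a,0), b=(c,0), c=(b,0): lhs=(a,0) != rhs=(b,0)
  e.g. a=(a,0), b=(c,1), c=(b,0): lhs=(a,0) != rhs=(b,0)
Total violating triples: 6


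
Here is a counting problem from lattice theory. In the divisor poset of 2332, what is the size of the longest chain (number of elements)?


A chain is a totally ordered subset; we count the number of elements in a maximum chain.
Compute, for each element x, the size of the longest chain ending at x:
  1: 1
  2: 2
  11: 2
  53: 2
  4: 3
  22: 3
  ...
A maximum chain: 1 < 2 < 4 < 44 < 2332
Number of elements in the longest chain: 5


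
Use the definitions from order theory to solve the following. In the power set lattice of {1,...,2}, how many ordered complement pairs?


Complement pair (a,b): a meet b = bottom, a join b = top.
Here: A intersect B = {} and A union B = {1,...,2}.
Pairs found: ({},{1,2}), ({1},{2}), ({2},{1}), ({1,2},{})
Total ordered pairs: 4


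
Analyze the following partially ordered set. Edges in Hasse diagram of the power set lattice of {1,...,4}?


A cover relation a -< b holds when a < b with no c strictly between.
Cover relations:
  {} -< {1}
  {} -< {2}
  {} -< {3}
  {} -< {4}
  {1} -< {1,2}
  {1} -< {1,3}
  {1} -< {1,4}
  {2} -< {1,2}
  ...24 more
Total: 32


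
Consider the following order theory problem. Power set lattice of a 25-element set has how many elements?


Power set = 2^n.
2^25 = 33554432


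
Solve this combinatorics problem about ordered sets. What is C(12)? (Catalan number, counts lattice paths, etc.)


C(n) = C(2n, n) / (n+1).
C(24, 12) = 2704156
C(12) = 2704156 / 13 = 208012


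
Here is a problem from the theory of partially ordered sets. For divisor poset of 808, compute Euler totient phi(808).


phi(n) = n * prod_{p|n} (1 - 1/p).
Prime divisors of 808: [2, 101]
phi(808) = 808 * (1 - 1/2) * (1 - 1/101)
phi(808) = 400


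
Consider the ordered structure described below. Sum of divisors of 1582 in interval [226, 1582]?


Interval [226,1582] in divisors of 1582: [226, 1582]
Sum = 1808


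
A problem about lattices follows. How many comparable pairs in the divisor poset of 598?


A comparable pair {a,b} has a < b or b < a in the order.
Count unordered pairs where one element is strictly below the other.
Examples: {1,2}, {1,13}, {1,23}, {1,26}, ...
Total comparable pairs: 19


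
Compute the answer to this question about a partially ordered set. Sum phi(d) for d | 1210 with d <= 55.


Divisors of 1210 up to 55: [1, 2, 5, 10, 11, 22, 55]
phi values: [1, 1, 4, 4, 10, 10, 40]
Sum = 70


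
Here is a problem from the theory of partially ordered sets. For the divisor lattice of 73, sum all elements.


sigma(n) = sum of divisors.
Divisors of 73: [1, 73]
Sum = 74


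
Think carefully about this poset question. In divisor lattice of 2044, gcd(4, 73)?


Meet=gcd.
gcd(4,73)=1


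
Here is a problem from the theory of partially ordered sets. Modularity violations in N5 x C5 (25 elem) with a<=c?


Modular law: if a <= c then a v (b ^ c) = (a v b) ^ c.
Check all triples (a,b,c) with a <= c among 25 elements.
  e.g. a=(a,0), b=(c,0), c=(b,0): lhs=(a,0) != rhs=(b,0)
  e.g. a=(a,0), b=(c,1), c=(b,0): lhs=(a,0) != rhs=(b,0)
Total violating triples: 75
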